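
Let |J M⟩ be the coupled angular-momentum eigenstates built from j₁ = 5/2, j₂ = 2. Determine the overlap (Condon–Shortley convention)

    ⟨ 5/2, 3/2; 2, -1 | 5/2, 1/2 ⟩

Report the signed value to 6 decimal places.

+0.414039  (= +√(6/35))

j₁+j₂−J=2  J+j₁−j₂=3  J−j₁+j₂=2  j₁+j₂+J+1=8
(j₁±m₁, j₂±m₂, J±M) = (4,1,1,3,3,2)
P² = 216/35
sum k=0..1:
  [0] +1/4 = 1/4
  [1] −1/12 = -1/12
S = 1/6
C² = P²·S² = 6/35 ; C = +0.414039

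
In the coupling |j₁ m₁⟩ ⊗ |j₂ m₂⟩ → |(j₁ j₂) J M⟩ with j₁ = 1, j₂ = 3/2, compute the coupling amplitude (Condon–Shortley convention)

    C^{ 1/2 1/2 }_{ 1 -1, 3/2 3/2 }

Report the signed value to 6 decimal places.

j₁+j₂−J=2  J+j₁−j₂=0  J−j₁+j₂=1  j₁+j₂+J+1=4
(j₁±m₁, j₂±m₂, J±M) = (0,2,3,0,1,0)
P² = 2
sum k=2..2:
  [2] +1/2 = 1/2
S = 1/2
C² = P²·S² = 1/2 ; C = +0.707107

+0.707107  (= +√(1/2))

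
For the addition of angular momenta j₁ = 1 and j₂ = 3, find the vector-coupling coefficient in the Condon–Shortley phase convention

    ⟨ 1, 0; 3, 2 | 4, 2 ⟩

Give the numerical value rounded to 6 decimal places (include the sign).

+0.654654

j₁+j₂−J=0  J+j₁−j₂=2  J−j₁+j₂=6  j₁+j₂+J+1=9
(j₁±m₁, j₂±m₂, J±M) = (1,1,5,1,6,2)
P² = 43200/7
sum k=0..0:
  [0] +1/120 = 1/120
S = 1/120
C² = P²·S² = 3/7 ; C = +0.654654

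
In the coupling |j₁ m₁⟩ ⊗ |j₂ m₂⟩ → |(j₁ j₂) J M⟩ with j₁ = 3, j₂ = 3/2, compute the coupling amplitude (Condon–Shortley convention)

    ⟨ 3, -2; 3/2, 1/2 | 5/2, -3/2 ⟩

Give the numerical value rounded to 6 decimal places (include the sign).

√[6·2!4!1!/8! · 1!5!2!1!1!4!] = √(288/7)
  +(−1)^1/∏(1,1,4,1,0,0)! = -1/24  (running -1/24)
  +(−1)^2/∏(2,0,3,0,1,1)! = 1/12  (running 1/24)
⟨..|..⟩ = √(288/7)·(1/24) = +0.267261

+0.267261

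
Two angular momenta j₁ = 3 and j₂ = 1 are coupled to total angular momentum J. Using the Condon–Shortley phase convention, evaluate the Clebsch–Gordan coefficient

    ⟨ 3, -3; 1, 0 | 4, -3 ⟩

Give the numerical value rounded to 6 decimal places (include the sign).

√[9·0!6!2!/9! · 0!6!1!1!1!7!] = √(129600)
  +(−1)^0/∏(0,0,6,1,0,1)! = 1/720  (running 1/720)
⟨..|..⟩ = √(129600)·(1/720) = +0.500000

+0.500000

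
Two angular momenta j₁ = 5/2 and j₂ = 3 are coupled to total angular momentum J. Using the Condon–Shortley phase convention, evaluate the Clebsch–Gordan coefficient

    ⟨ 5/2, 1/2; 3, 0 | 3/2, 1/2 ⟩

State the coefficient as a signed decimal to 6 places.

triangle: 4!×1!×2!/8! = 48/40320
(j±m)!: 3!×2!×3!×3!×2!×1! = 864
prefactor² = (2J+1)×Δ×N² = 144/35
  k=1: −1/(1!×3!×1!×2!×0!×0!) = -1/12
  k=2: +1/(2!×2!×0!×1!×1!×1!) = 1/4
Σ = 1/6  ⇒  CG² = 144/35×1/6² = 4/35
CG = +√(4/35) = +0.338062

+√(4/35) = +0.338062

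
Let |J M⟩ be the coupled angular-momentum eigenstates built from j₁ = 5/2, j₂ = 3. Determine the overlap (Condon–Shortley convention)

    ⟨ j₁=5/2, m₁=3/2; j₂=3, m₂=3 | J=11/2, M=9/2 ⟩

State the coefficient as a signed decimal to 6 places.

triangle: 0!*5!*6!/12! = 86400/479001600
(j±m)!: 4!*1!*6!*0!*10!*1! = 62705664000
prefactor² = (2J+1)*Δ*N² = 1492992000/11
  k=0: +1/(0!*0!*1!*6!*4!*0!) = 1/17280
Σ = 1/17280  ⇒  CG² = 1492992000/11*1/17280² = 5/11
CG = +√(5/11) = +0.674200

+√(5/11) ≈ +0.674200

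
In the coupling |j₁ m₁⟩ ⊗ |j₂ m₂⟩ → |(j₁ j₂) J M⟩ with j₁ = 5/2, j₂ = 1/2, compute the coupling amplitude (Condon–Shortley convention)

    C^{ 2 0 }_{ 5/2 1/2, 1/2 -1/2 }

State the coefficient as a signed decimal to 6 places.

+0.707107

triangle: 1!·4!·0!/6! = 24/720
(j±m)!: 3!·2!·0!·1!·2!·2! = 48
prefactor² = (2J+1)·Δ·N² = 8
  k=0: +1/(0!·1!·2!·0!·2!·0!) = 1/4
Σ = 1/4  ⇒  CG² = 8·1/4² = 1/2
CG = +√(1/2) = +0.707107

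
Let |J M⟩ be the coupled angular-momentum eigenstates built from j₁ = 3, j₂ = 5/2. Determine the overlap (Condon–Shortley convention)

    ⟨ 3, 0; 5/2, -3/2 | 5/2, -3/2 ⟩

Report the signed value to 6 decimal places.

-0.483046

√[6·3!3!2!/9! · 3!3!1!4!1!4!] = √(864/35)
  +(−1)^0/∏(0,3,3,1,0,1)! = 1/36  (running 1/36)
  +(−1)^1/∏(1,2,2,0,1,2)! = -1/8  (running -7/72)
⟨..|..⟩ = √(864/35)·(-7/72) = -0.483046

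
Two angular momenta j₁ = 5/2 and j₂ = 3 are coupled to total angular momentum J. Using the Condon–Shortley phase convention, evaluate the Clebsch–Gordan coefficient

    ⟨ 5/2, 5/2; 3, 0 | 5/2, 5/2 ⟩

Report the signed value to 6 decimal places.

triangle: 3!·2!·3!/9! = 72/362880
(j±m)!: 5!·0!·3!·3!·5!·0! = 518400
prefactor² = (2J+1)·Δ·N² = 4320/7
  k=0: +1/(0!·3!·0!·3!·2!·0!) = 1/72
Σ = 1/72  ⇒  CG² = 4320/7·1/72² = 5/42
CG = +√(5/42) = +0.345033

+√(5/42) = +0.345033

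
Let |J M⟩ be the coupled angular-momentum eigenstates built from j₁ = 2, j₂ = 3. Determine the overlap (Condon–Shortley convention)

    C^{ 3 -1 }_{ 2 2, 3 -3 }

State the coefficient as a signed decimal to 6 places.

triangle: 2!·2!·4!/9! = 96/362880
(j±m)!: 4!·0!·0!·6!·2!·4! = 829440
prefactor² = (2J+1)·Δ·N² = 1536
  k=0: +1/(0!·2!·0!·0!·2!·4!) = 1/96
Σ = 1/96  ⇒  CG² = 1536·1/96² = 1/6
CG = +√(1/6) = +0.408248

+0.408248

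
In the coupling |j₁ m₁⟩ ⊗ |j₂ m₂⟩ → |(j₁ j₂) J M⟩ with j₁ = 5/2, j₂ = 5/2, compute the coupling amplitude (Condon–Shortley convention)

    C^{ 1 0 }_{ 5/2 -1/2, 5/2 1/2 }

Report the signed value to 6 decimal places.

j₁+j₂−J=4  J+j₁−j₂=1  J−j₁+j₂=1  j₁+j₂+J+1=7
(j₁±m₁, j₂±m₂, J±M) = (2,3,3,2,1,1)
P² = 72/35
sum k=2..3:
  [2] +1/4 = 1/4
  [3] −1/6 = -1/6
S = 1/12
C² = P²·S² = 1/70 ; C = +0.119523

+0.119523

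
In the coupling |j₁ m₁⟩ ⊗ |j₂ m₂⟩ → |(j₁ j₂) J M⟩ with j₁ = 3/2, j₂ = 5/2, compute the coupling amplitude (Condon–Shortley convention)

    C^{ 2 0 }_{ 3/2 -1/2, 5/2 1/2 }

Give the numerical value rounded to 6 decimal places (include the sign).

−√(1/14) ≈ -0.267261

triangle: 2!·1!·3!/7! = 12/5040
(j±m)!: 1!·2!·3!·2!·2!·2! = 96
prefactor² = (2J+1)·Δ·N² = 8/7
  k=1: −1/(1!·1!·1!·2!·0!·1!) = -1/2
  k=2: +1/(2!·0!·0!·1!·1!·2!) = 1/4
Σ = -1/4  ⇒  CG² = 8/7·(-1/4)² = 1/14
CG = −√(1/14) = -0.267261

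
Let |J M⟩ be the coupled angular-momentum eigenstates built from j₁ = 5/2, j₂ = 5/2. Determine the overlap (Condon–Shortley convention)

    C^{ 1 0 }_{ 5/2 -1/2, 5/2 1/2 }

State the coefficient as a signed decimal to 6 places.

j₁+j₂−J=4  J+j₁−j₂=1  J−j₁+j₂=1  j₁+j₂+J+1=7
(j₁±m₁, j₂±m₂, J±M) = (2,3,3,2,1,1)
P² = 72/35
sum k=2..3:
  [2] +1/4 = 1/4
  [3] −1/6 = -1/6
S = 1/12
C² = P²·S² = 1/70 ; C = +0.119523

+0.119523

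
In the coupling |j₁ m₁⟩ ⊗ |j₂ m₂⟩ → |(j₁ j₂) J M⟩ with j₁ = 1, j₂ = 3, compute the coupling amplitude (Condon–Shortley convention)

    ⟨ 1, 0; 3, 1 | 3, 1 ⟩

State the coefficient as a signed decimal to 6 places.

triangle: 1!*1!*5!/8! = 120/40320
(j±m)!: 1!*1!*4!*2!*4!*2! = 2304
prefactor² = (2J+1)*Δ*N² = 48
  k=0: +1/(0!*1!*1!*4!*0!*1!) = 1/24
  k=1: −1/(1!*0!*0!*3!*1!*2!) = -1/12
Σ = -1/24  ⇒  CG² = 48*(-1/24)² = 1/12
CG = −√(1/12) = -0.288675

−√(1/12) = -0.288675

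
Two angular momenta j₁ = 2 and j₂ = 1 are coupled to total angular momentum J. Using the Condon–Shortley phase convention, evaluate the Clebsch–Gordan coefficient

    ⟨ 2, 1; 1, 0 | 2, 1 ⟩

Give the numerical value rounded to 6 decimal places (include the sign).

+√(1/6) = +0.408248

j₁+j₂−J=1  J+j₁−j₂=3  J−j₁+j₂=1  j₁+j₂+J+1=6
(j₁±m₁, j₂±m₂, J±M) = (3,1,1,1,3,1)
P² = 3/2
sum k=0..1:
  [0] +1/2 = 1/2
  [1] −1/6 = -1/6
S = 1/3
C² = P²·S² = 1/6 ; C = +0.408248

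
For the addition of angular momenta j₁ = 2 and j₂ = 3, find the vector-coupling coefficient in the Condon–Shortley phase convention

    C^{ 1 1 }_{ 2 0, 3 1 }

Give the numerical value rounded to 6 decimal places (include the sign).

√[3·4!0!2!/7! · 2!2!4!2!2!0!] = √(384/35)
  +(−1)^2/∏(2,2,0,2,0,0)! = 1/8  (running 1/8)
⟨..|..⟩ = √(384/35)·(1/8) = +0.414039

+√(6/35) = +0.414039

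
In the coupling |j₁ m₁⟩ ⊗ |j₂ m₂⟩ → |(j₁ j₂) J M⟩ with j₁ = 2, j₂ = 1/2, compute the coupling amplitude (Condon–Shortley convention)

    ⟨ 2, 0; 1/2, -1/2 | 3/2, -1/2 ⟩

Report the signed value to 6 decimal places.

+√(2/5) ≈ +0.632456

√[4·1!3!0!/5! · 2!2!0!1!1!2!] = √(8/5)
  +(−1)^0/∏(0,1,2,0,1,0)! = 1/2  (running 1/2)
⟨..|..⟩ = √(8/5)·(1/2) = +0.632456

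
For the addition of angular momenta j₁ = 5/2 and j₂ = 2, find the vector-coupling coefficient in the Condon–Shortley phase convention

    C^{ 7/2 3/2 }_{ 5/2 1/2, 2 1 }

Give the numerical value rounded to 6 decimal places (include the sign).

-0.308607  (= −√(2/21))

triangle: 1!·4!·3!/9! = 144/362880
(j±m)!: 3!·2!·3!·1!·5!·2! = 17280
prefactor² = (2J+1)·Δ·N² = 384/7
  k=0: +1/(0!·1!·2!·3!·2!·0!) = 1/24
  k=1: −1/(1!·0!·1!·2!·3!·1!) = -1/12
Σ = -1/24  ⇒  CG² = 384/7·(-1/24)² = 2/21
CG = −√(2/21) = -0.308607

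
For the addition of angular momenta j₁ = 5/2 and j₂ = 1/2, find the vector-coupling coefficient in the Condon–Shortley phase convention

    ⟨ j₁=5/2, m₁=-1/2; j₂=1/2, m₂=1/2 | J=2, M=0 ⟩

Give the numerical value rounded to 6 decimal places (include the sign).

-0.707107  (= −√(1/2))

√[5·1!4!0!/6! · 2!3!1!0!2!2!] = √(8)
  +(−1)^1/∏(1,0,2,0,2,0)! = -1/4  (running -1/4)
⟨..|..⟩ = √(8)·(-1/4) = -0.707107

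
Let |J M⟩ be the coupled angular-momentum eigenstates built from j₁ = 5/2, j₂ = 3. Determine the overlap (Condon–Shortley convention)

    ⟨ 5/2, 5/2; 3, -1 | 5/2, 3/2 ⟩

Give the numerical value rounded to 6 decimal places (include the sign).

+0.534522  (= +√(2/7))

j₁+j₂−J=3  J+j₁−j₂=2  J−j₁+j₂=3  j₁+j₂+J+1=9
(j₁±m₁, j₂±m₂, J±M) = (5,0,2,4,4,1)
P² = 1152/7
sum k=0..0:
  [0] +1/24 = 1/24
S = 1/24
C² = P²·S² = 2/7 ; C = +0.534522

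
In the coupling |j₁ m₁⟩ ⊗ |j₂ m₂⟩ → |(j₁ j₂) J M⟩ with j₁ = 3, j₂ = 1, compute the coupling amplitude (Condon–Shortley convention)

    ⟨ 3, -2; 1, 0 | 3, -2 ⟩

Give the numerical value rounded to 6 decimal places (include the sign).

triangle: 1!·5!·1!/8! = 120/40320
(j±m)!: 1!·5!·1!·1!·1!·5! = 14400
prefactor² = (2J+1)·Δ·N² = 300
  k=0: +1/(0!·1!·5!·1!·0!·0!) = 1/120
  k=1: −1/(1!·0!·4!·0!·1!·1!) = -1/24
Σ = -1/30  ⇒  CG² = 300·(-1/30)² = 1/3
CG = −√(1/3) = -0.577350

-0.577350  (= −√(1/3))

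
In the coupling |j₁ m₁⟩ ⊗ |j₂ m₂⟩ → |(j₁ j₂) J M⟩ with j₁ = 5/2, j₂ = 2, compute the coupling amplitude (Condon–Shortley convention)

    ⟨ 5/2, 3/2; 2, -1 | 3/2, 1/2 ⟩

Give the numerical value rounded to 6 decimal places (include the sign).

√[4·3!2!1!/7! · 4!1!1!3!2!1!] = √(96/35)
  +(−1)^0/∏(0,3,1,1,1,0)! = 1/6  (running 1/6)
  +(−1)^1/∏(1,2,0,0,2,1)! = -1/4  (running -1/12)
⟨..|..⟩ = √(96/35)·(-1/12) = -0.138013

−√(2/105) = -0.138013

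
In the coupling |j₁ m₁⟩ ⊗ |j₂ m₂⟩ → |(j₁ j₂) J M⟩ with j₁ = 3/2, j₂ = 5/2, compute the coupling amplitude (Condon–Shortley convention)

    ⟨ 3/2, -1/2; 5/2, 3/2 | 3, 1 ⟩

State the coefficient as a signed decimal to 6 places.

-0.639010  (= −√(49/120))

√[7·1!2!4!/8! · 1!2!4!1!4!2!] = √(96/5)
  +(−1)^0/∏(0,1,2,4,0,0)! = 1/48  (running 1/48)
  +(−1)^1/∏(1,0,1,3,1,1)! = -1/6  (running -7/48)
⟨..|..⟩ = √(96/5)·(-7/48) = -0.639010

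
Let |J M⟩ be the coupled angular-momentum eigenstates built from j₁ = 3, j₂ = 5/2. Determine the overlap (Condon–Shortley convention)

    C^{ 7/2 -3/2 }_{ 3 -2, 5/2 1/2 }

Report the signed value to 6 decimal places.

j₁+j₂−J=2  J+j₁−j₂=4  J−j₁+j₂=3  j₁+j₂+J+1=10
(j₁±m₁, j₂±m₂, J±M) = (1,5,3,2,2,5)
P² = 1536/7
sum k=1..2:
  [1] −1/48 = -1/48
  [2] +1/24 = 1/24
S = 1/48
C² = P²·S² = 2/21 ; C = +0.308607

+√(2/21) ≈ +0.308607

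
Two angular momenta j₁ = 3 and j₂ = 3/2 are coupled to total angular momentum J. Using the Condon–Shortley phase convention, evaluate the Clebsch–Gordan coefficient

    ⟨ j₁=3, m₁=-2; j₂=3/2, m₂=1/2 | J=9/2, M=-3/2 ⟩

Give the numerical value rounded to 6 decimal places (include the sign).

+0.462910

j₁+j₂−J=0  J+j₁−j₂=6  J−j₁+j₂=3  j₁+j₂+J+1=10
(j₁±m₁, j₂±m₂, J±M) = (1,5,2,1,3,6)
P² = 86400/7
sum k=0..0:
  [0] +1/240 = 1/240
S = 1/240
C² = P²·S² = 3/14 ; C = +0.462910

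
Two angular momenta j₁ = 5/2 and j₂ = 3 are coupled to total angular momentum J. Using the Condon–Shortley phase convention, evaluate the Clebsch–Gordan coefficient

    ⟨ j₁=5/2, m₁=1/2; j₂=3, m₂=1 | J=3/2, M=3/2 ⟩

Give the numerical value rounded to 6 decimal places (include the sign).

√[4·4!1!2!/8! · 3!2!4!2!3!0!] = √(576/35)
  +(−1)^2/∏(2,2,0,2,1,0)! = 1/8  (running 1/8)
⟨..|..⟩ = √(576/35)·(1/8) = +0.507093

+0.507093  (= +√(9/35))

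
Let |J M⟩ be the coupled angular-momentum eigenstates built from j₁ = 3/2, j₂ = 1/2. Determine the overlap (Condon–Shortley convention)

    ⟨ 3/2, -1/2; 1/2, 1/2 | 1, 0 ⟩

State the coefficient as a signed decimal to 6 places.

triangle: 1!·2!·0!/4! = 2/24
(j±m)!: 1!·2!·1!·0!·1!·1! = 2
prefactor² = (2J+1)·Δ·N² = 1/2
  k=1: −1/(1!·0!·1!·0!·1!·0!) = -1
Σ = -1  ⇒  CG² = 1/2·(-1)² = 1/2
CG = −√(1/2) = -0.707107

−√(1/2) = -0.707107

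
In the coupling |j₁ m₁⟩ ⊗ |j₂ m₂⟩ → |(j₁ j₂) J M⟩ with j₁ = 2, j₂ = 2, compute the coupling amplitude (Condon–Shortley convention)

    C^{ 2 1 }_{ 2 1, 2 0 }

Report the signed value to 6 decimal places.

−√(1/14) ≈ -0.267261

√[5·2!2!2!/7! · 3!1!2!2!3!1!] = √(8/7)
  +(−1)^0/∏(0,2,1,2,1,0)! = 1/4  (running 1/4)
  +(−1)^1/∏(1,1,0,1,2,1)! = -1/2  (running -1/4)
⟨..|..⟩ = √(8/7)·(-1/4) = -0.267261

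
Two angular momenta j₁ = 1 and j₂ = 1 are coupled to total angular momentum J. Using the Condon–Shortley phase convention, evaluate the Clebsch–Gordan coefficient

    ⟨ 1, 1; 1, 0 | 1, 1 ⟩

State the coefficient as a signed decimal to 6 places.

+√(1/2) = +0.707107

triangle: 1!·1!·1!/4! = 1/24
(j±m)!: 2!·0!·1!·1!·2!·0! = 4
prefactor² = (2J+1)·Δ·N² = 1/2
  k=0: +1/(0!·1!·0!·1!·1!·0!) = 1
Σ = 1  ⇒  CG² = 1/2·1² = 1/2
CG = +√(1/2) = +0.707107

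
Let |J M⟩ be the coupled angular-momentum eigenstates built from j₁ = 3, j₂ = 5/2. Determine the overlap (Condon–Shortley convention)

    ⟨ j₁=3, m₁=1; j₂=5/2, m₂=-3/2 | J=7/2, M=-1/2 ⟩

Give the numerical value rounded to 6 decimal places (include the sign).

+0.356348  (= +√(8/63))

√[8·2!4!3!/10! · 4!2!1!4!3!4!] = √(18432/175)
  +(−1)^0/∏(0,2,2,1,2,2)! = 1/16  (running 1/16)
  +(−1)^1/∏(1,1,1,0,3,3)! = -1/36  (running 5/144)
⟨..|..⟩ = √(18432/175)·(5/144) = +0.356348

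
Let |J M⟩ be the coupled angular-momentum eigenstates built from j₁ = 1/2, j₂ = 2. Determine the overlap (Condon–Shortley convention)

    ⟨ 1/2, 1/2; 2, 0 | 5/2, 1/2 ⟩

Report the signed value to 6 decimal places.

j₁+j₂−J=0  J+j₁−j₂=1  J−j₁+j₂=4  j₁+j₂+J+1=6
(j₁±m₁, j₂±m₂, J±M) = (1,0,2,2,3,2)
P² = 48/5
sum k=0..0:
  [0] +1/4 = 1/4
S = 1/4
C² = P²·S² = 3/5 ; C = +0.774597

+√(3/5) ≈ +0.774597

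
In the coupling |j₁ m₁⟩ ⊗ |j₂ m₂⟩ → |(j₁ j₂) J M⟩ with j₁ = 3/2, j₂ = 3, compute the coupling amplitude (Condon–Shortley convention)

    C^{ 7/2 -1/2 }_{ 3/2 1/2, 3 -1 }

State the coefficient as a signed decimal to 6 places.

j₁+j₂−J=1  J+j₁−j₂=2  J−j₁+j₂=5  j₁+j₂+J+1=9
(j₁±m₁, j₂±m₂, J±M) = (2,1,2,4,3,4)
P² = 512/7
sum k=0..1:
  [0] +1/12 = 1/12
  [1] −1/48 = -1/48
S = 1/16
C² = P²·S² = 2/7 ; C = +0.534522

+√(2/7) = +0.534522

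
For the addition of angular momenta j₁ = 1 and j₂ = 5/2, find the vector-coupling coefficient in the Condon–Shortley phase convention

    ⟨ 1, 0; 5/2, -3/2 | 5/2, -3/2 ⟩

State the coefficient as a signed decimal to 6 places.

√[6·1!1!4!/7! · 1!1!1!4!1!4!] = √(576/35)
  +(−1)^0/∏(0,1,1,1,0,3)! = 1/6  (running 1/6)
  +(−1)^1/∏(1,0,0,0,1,4)! = -1/24  (running 1/8)
⟨..|..⟩ = √(576/35)·(1/8) = +0.507093

+0.507093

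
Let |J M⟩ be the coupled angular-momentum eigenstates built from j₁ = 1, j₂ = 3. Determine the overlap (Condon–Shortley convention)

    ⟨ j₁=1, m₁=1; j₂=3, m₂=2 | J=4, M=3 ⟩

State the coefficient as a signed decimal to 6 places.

+0.866025

j₁+j₂−J=0  J+j₁−j₂=2  J−j₁+j₂=6  j₁+j₂+J+1=9
(j₁±m₁, j₂±m₂, J±M) = (2,0,5,1,7,1)
P² = 43200
sum k=0..0:
  [0] +1/240 = 1/240
S = 1/240
C² = P²·S² = 3/4 ; C = +0.866025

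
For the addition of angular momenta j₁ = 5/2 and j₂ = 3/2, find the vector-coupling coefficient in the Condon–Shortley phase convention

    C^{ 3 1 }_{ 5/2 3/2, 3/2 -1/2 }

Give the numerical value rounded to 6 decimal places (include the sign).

+√(49/120) ≈ +0.639010

triangle: 1!×4!×2!/8! = 48/40320
(j±m)!: 4!×1!×1!×2!×4!×2! = 2304
prefactor² = (2J+1)×Δ×N² = 96/5
  k=0: +1/(0!×1!×1!×1!×3!×1!) = 1/6
  k=1: −1/(1!×0!×0!×0!×4!×2!) = -1/48
Σ = 7/48  ⇒  CG² = 96/5×7/48² = 49/120
CG = +√(49/120) = +0.639010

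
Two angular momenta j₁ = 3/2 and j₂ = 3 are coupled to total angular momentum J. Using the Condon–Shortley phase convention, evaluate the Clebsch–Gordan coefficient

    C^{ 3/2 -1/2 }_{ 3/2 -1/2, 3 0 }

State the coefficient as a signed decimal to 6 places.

triangle: 3!·0!·3!/7! = 36/5040
(j±m)!: 1!·2!·3!·3!·1!·2! = 144
prefactor² = (2J+1)·Δ·N² = 144/35
  k=2: +1/(2!·1!·0!·1!·0!·2!) = 1/4
Σ = 1/4  ⇒  CG² = 144/35·1/4² = 9/35
CG = +√(9/35) = +0.507093

+√(9/35) ≈ +0.507093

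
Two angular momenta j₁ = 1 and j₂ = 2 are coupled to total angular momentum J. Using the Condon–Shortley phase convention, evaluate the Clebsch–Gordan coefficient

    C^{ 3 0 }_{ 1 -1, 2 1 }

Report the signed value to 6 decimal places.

triangle: 0!·2!·4!/7! = 48/5040
(j±m)!: 0!·2!·3!·1!·3!·3! = 432
prefactor² = (2J+1)·Δ·N² = 144/5
  k=0: +1/(0!·0!·2!·3!·0!·1!) = 1/12
Σ = 1/12  ⇒  CG² = 144/5·1/12² = 1/5
CG = +√(1/5) = +0.447214

+0.447214  (= +√(1/5))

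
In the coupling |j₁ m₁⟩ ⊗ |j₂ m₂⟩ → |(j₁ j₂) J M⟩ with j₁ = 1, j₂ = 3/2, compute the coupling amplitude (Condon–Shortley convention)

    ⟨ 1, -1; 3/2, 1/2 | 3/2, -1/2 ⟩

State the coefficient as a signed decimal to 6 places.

triangle: 1!*1!*2!/5! = 2/120
(j±m)!: 0!*2!*2!*1!*1!*2! = 8
prefactor² = (2J+1)*Δ*N² = 8/15
  k=1: −1/(1!*0!*1!*1!*0!*1!) = -1
Σ = -1  ⇒  CG² = 8/15*(-1)² = 8/15
CG = −√(8/15) = -0.730297

−√(8/15) = -0.730297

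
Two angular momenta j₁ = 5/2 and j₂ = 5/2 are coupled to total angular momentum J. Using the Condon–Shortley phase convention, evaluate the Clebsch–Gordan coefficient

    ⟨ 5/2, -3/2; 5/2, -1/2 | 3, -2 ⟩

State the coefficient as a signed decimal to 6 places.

triangle: 2!×3!×3!/9! = 72/362880
(j±m)!: 1!×4!×2!×3!×1!×5! = 34560
prefactor² = (2J+1)×Δ×N² = 48
  k=1: −1/(1!×1!×3!×1!×0!×2!) = -1/12
  k=2: +1/(2!×0!×2!×0!×1!×3!) = 1/24
Σ = -1/24  ⇒  CG² = 48×(-1/24)² = 1/12
CG = −√(1/12) = -0.288675

-0.288675  (= −√(1/12))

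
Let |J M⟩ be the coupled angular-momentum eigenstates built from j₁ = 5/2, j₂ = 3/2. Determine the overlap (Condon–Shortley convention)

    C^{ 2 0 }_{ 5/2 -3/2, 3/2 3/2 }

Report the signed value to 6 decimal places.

+0.654654

j₁+j₂−J=2  J+j₁−j₂=3  J−j₁+j₂=1  j₁+j₂+J+1=7
(j₁±m₁, j₂±m₂, J±M) = (1,4,3,0,2,2)
P² = 48/7
sum k=2..2:
  [2] +1/4 = 1/4
S = 1/4
C² = P²·S² = 3/7 ; C = +0.654654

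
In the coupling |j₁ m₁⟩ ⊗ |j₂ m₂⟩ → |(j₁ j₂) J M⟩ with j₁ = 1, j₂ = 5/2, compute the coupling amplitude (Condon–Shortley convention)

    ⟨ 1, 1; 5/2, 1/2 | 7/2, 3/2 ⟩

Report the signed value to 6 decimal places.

√[8·0!2!5!/8! · 2!0!3!2!5!2!] = √(1920/7)
  +(−1)^0/∏(0,0,0,3,2,2)! = 1/24  (running 1/24)
⟨..|..⟩ = √(1920/7)·(1/24) = +0.690066

+0.690066  (= +√(10/21))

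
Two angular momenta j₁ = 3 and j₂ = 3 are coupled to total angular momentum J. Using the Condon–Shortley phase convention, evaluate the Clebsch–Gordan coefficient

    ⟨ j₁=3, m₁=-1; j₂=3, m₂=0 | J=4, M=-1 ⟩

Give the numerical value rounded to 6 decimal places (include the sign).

triangle: 2!*4!*4!/11! = 1152/39916800
(j±m)!: 2!*4!*3!*3!*3!*5! = 1244160
prefactor² = (2J+1)*Δ*N² = 124416/385
  k=0: +1/(0!*2!*4!*3!*0!*1!) = 1/288
  k=1: −1/(1!*1!*3!*2!*1!*2!) = -1/24
  k=2: +1/(2!*0!*2!*1!*2!*3!) = 1/48
Σ = -5/288  ⇒  CG² = 124416/385*(-5/288)² = 15/154
CG = −√(15/154) = -0.312094

−√(15/154) = -0.312094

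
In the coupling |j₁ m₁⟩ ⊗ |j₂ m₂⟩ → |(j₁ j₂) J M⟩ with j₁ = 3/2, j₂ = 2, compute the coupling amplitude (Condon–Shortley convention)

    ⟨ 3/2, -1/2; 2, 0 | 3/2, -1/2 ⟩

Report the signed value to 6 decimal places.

-0.447214

√[4·2!1!2!/6! · 1!2!2!2!1!2!] = √(16/45)
  +(−1)^1/∏(1,1,1,1,0,1)! = -1  (running -1)
  +(−1)^2/∏(2,0,0,0,1,2)! = 1/4  (running -3/4)
⟨..|..⟩ = √(16/45)·(-3/4) = -0.447214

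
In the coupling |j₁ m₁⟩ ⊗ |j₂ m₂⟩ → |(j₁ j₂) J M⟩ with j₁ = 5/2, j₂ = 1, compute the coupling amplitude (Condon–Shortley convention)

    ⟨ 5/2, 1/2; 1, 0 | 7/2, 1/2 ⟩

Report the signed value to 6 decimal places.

j₁+j₂−J=0  J+j₁−j₂=5  J−j₁+j₂=2  j₁+j₂+J+1=8
(j₁±m₁, j₂±m₂, J±M) = (3,2,1,1,4,3)
P² = 576/7
sum k=0..0:
  [0] +1/12 = 1/12
S = 1/12
C² = P²·S² = 4/7 ; C = +0.755929

+0.755929  (= +√(4/7))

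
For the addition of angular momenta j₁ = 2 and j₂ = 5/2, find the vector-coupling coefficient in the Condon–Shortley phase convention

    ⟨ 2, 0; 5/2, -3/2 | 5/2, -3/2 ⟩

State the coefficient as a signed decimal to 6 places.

j₁+j₂−J=2  J+j₁−j₂=2  J−j₁+j₂=3  j₁+j₂+J+1=8
(j₁±m₁, j₂±m₂, J±M) = (2,2,1,4,1,4)
P² = 288/35
sum k=0..1:
  [0] +1/8 = 1/8
  [1] −1/6 = -1/6
S = -1/24
C² = P²·S² = 1/70 ; C = -0.119523

-0.119523  (= −√(1/70))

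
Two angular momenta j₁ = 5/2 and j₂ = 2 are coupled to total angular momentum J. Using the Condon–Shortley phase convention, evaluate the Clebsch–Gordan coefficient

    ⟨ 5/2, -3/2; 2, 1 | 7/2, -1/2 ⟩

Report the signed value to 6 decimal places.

triangle: 1!·4!·3!/9! = 144/362880
(j±m)!: 1!·4!·3!·1!·3!·4! = 20736
prefactor² = (2J+1)·Δ·N² = 2304/35
  k=0: +1/(0!·1!·4!·3!·0!·0!) = 1/144
  k=1: −1/(1!·0!·3!·2!·1!·1!) = -1/12
Σ = -11/144  ⇒  CG² = 2304/35·(-11/144)² = 121/315
CG = −√(121/315) = -0.619780

-0.619780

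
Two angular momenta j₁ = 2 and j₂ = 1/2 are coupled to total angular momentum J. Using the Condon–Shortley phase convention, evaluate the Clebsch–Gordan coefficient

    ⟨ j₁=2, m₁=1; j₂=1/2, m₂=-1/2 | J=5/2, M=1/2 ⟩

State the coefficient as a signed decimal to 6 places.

+0.632456

triangle: 0!*4!*1!/6! = 24/720
(j±m)!: 3!*1!*0!*1!*3!*2! = 72
prefactor² = (2J+1)*Δ*N² = 72/5
  k=0: +1/(0!*0!*1!*0!*3!*1!) = 1/6
Σ = 1/6  ⇒  CG² = 72/5*1/6² = 2/5
CG = +√(2/5) = +0.632456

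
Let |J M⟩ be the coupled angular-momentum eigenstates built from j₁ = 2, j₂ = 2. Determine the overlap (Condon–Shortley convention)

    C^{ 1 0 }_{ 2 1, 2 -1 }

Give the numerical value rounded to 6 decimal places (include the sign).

√[3·3!1!1!/6! · 3!1!1!3!1!1!] = √(9/10)
  +(−1)^0/∏(0,3,1,1,0,0)! = 1/6  (running 1/6)
  +(−1)^1/∏(1,2,0,0,1,1)! = -1/2  (running -1/3)
⟨..|..⟩ = √(9/10)·(-1/3) = -0.316228

−√(1/10) = -0.316228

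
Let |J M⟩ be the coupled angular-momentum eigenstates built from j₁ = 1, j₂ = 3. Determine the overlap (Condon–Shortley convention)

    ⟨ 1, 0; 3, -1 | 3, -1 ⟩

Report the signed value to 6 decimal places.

j₁+j₂−J=1  J+j₁−j₂=1  J−j₁+j₂=5  j₁+j₂+J+1=8
(j₁±m₁, j₂±m₂, J±M) = (1,1,2,4,2,4)
P² = 48
sum k=0..1:
  [0] +1/12 = 1/12
  [1] −1/24 = -1/24
S = 1/24
C² = P²·S² = 1/12 ; C = +0.288675

+0.288675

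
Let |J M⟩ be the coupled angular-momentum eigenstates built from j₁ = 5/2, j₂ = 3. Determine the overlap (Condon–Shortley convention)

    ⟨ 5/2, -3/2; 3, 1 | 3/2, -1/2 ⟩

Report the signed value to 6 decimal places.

−√(7/30) = -0.483046

√[4·4!1!2!/8! · 1!4!4!2!1!2!] = √(384/35)
  +(−1)^3/∏(3,1,1,1,0,1)! = -1/6  (running -1/6)
  +(−1)^4/∏(4,0,0,0,1,2)! = 1/48  (running -7/48)
⟨..|..⟩ = √(384/35)·(-7/48) = -0.483046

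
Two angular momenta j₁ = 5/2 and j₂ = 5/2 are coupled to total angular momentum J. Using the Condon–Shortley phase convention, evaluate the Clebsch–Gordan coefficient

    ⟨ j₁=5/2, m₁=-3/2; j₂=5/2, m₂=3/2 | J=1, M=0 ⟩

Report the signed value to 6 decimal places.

triangle: 4!·1!·1!/7! = 24/5040
(j±m)!: 1!·4!·4!·1!·1!·1! = 576
prefactor² = (2J+1)·Δ·N² = 288/35
  k=3: −1/(3!·1!·1!·1!·0!·0!) = -1/6
  k=4: +1/(4!·0!·0!·0!·1!·1!) = 1/24
Σ = -1/8  ⇒  CG² = 288/35·(-1/8)² = 9/70
CG = −√(9/70) = -0.358569

-0.358569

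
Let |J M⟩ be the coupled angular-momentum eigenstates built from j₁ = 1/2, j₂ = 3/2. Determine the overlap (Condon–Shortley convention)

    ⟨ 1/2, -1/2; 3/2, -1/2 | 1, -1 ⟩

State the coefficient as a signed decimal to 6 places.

triangle: 1!×0!×2!/4! = 2/24
(j±m)!: 0!×1!×1!×2!×0!×2! = 4
prefactor² = (2J+1)×Δ×N² = 1
  k=1: −1/(1!×0!×0!×0!×0!×2!) = -1/2
Σ = -1/2  ⇒  CG² = 1×(-1/2)² = 1/4
CG = −√(1/4) = -0.500000

-0.500000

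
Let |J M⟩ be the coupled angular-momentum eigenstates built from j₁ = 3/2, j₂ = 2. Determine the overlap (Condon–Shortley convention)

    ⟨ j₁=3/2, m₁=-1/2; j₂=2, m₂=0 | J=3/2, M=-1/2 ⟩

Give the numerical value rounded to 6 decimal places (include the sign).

j₁+j₂−J=2  J+j₁−j₂=1  J−j₁+j₂=2  j₁+j₂+J+1=6
(j₁±m₁, j₂±m₂, J±M) = (1,2,2,2,1,2)
P² = 16/45
sum k=1..2:
  [1] −1/1 = -1
  [2] +1/4 = 1/4
S = -3/4
C² = P²·S² = 1/5 ; C = -0.447214

-0.447214  (= −√(1/5))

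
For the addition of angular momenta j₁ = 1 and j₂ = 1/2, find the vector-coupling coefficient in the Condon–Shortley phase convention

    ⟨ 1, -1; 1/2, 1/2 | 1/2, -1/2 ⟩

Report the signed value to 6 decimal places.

√[2·1!1!0!/3! · 0!2!1!0!0!1!] = √(2/3)
  +(−1)^1/∏(1,0,1,0,0,0)! = -1  (running -1)
⟨..|..⟩ = √(2/3)·(-1) = -0.816497

-0.816497  (= −√(2/3))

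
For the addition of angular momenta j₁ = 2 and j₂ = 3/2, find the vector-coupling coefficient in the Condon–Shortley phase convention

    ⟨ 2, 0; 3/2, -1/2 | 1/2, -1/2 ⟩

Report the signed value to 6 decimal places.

√[2·3!1!0!/5! · 2!2!1!2!0!1!] = √(4/5)
  +(−1)^1/∏(1,2,1,0,0,0)! = -1/2  (running -1/2)
⟨..|..⟩ = √(4/5)·(-1/2) = -0.447214

−√(1/5) ≈ -0.447214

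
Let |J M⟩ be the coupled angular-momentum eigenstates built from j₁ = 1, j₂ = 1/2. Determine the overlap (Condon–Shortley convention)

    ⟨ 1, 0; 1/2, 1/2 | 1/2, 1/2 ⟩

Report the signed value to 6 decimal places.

j₁+j₂−J=1  J+j₁−j₂=1  J−j₁+j₂=0  j₁+j₂+J+1=3
(j₁±m₁, j₂±m₂, J±M) = (1,1,1,0,1,0)
P² = 1/3
sum k=1..1:
  [1] −1/1 = -1
S = -1
C² = P²·S² = 1/3 ; C = -0.577350

-0.577350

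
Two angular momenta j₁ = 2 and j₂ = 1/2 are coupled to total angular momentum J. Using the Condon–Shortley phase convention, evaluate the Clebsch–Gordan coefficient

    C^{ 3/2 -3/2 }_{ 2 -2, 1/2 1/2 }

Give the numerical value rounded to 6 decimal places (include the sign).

√[4·1!3!0!/5! · 0!4!1!0!0!3!] = √(144/5)
  +(−1)^1/∏(1,0,3,0,0,0)! = -1/6  (running -1/6)
⟨..|..⟩ = √(144/5)·(-1/6) = -0.894427

−√(4/5) = -0.894427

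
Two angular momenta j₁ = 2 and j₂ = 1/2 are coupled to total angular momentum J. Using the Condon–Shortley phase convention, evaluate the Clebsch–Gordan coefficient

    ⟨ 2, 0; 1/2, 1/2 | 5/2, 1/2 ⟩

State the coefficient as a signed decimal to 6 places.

triangle: 0!·4!·1!/6! = 24/720
(j±m)!: 2!·2!·1!·0!·3!·2! = 48
prefactor² = (2J+1)·Δ·N² = 48/5
  k=0: +1/(0!·0!·2!·1!·2!·0!) = 1/4
Σ = 1/4  ⇒  CG² = 48/5·1/4² = 3/5
CG = +√(3/5) = +0.774597

+√(3/5) = +0.774597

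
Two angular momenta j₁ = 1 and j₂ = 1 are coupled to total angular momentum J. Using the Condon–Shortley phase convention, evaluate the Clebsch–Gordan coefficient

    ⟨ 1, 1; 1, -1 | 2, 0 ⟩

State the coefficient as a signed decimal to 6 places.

+0.408248  (= +√(1/6))

triangle: 0!×2!×2!/5! = 4/120
(j±m)!: 2!×0!×0!×2!×2!×2! = 16
prefactor² = (2J+1)×Δ×N² = 8/3
  k=0: +1/(0!×0!×0!×0!×2!×2!) = 1/4
Σ = 1/4  ⇒  CG² = 8/3×1/4² = 1/6
CG = +√(1/6) = +0.408248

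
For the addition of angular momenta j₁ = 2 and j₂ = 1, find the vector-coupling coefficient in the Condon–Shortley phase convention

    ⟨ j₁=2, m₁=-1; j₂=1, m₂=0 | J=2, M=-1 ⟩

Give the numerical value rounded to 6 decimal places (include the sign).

-0.408248

√[5·1!3!1!/6! · 1!3!1!1!1!3!] = √(3/2)
  +(−1)^0/∏(0,1,3,1,0,0)! = 1/6  (running 1/6)
  +(−1)^1/∏(1,0,2,0,1,1)! = -1/2  (running -1/3)
⟨..|..⟩ = √(3/2)·(-1/3) = -0.408248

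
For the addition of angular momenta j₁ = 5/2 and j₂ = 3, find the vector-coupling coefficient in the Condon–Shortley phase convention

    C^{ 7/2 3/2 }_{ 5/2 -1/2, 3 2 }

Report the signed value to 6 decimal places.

+√(2/21) = +0.308607

j₁+j₂−J=2  J+j₁−j₂=3  J−j₁+j₂=4  j₁+j₂+J+1=10
(j₁±m₁, j₂±m₂, J±M) = (2,3,5,1,5,2)
P² = 1536/7
sum k=1..2:
  [1] −1/48 = -1/48
  [2] +1/24 = 1/24
S = 1/48
C² = P²·S² = 2/21 ; C = +0.308607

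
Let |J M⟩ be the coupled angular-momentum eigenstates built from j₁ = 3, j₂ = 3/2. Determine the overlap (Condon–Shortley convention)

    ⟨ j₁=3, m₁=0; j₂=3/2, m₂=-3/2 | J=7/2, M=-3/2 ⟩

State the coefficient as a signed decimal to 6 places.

√[8·1!5!2!/9! · 3!3!0!3!2!5!] = √(1920/7)
  +(−1)^0/∏(0,1,3,0,2,2)! = 1/24  (running 1/24)
⟨..|..⟩ = √(1920/7)·(1/24) = +0.690066

+0.690066  (= +√(10/21))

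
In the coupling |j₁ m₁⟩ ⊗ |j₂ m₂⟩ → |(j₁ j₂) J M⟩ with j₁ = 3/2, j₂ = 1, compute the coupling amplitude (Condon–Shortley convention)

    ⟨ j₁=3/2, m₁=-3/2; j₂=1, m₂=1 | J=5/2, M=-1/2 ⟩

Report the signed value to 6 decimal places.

+0.316228

j₁+j₂−J=0  J+j₁−j₂=3  J−j₁+j₂=2  j₁+j₂+J+1=6
(j₁±m₁, j₂±m₂, J±M) = (0,3,2,0,2,3)
P² = 72/5
sum k=0..0:
  [0] +1/12 = 1/12
S = 1/12
C² = P²·S² = 1/10 ; C = +0.316228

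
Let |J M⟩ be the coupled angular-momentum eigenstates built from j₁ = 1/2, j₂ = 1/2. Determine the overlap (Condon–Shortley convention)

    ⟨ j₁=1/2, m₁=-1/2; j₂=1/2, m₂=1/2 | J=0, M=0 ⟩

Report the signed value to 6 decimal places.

-0.707107  (= −√(1/2))

j₁+j₂−J=1  J+j₁−j₂=0  J−j₁+j₂=0  j₁+j₂+J+1=2
(j₁±m₁, j₂±m₂, J±M) = (0,1,1,0,0,0)
P² = 1/2
sum k=1..1:
  [1] −1/1 = -1
S = -1
C² = P²·S² = 1/2 ; C = -0.707107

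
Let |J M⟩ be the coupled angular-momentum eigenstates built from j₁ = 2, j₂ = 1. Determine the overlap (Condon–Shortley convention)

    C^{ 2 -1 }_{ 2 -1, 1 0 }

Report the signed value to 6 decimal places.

j₁+j₂−J=1  J+j₁−j₂=3  J−j₁+j₂=1  j₁+j₂+J+1=6
(j₁±m₁, j₂±m₂, J±M) = (1,3,1,1,1,3)
P² = 3/2
sum k=0..1:
  [0] +1/6 = 1/6
  [1] −1/2 = -1/2
S = -1/3
C² = P²·S² = 1/6 ; C = -0.408248

-0.408248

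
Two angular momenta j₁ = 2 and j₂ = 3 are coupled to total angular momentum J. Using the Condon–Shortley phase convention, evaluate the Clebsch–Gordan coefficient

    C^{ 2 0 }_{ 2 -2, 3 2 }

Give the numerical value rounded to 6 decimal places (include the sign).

√[5·3!1!3!/8! · 0!4!5!1!2!2!] = √(360/7)
  +(−1)^3/∏(3,0,1,2,0,1)! = -1/12  (running -1/12)
⟨..|..⟩ = √(360/7)·(-1/12) = -0.597614

−√(5/14) ≈ -0.597614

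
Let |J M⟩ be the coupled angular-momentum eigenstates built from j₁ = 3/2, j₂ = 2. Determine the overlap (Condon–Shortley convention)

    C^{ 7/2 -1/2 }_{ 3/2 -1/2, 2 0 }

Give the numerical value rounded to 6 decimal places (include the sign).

triangle: 0!·3!·4!/8! = 144/40320
(j±m)!: 1!·2!·2!·2!·3!·4! = 1152
prefactor² = (2J+1)·Δ·N² = 1152/35
  k=0: +1/(0!·0!·2!·2!·1!·2!) = 1/8
Σ = 1/8  ⇒  CG² = 1152/35·1/8² = 18/35
CG = +√(18/35) = +0.717137

+0.717137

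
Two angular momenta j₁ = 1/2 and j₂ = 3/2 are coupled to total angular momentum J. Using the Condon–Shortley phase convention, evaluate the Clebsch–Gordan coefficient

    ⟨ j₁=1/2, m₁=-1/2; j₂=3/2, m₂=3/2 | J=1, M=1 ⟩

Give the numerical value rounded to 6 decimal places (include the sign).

−√(3/4) ≈ -0.866025

triangle: 1!*0!*2!/4! = 2/24
(j±m)!: 0!*1!*3!*0!*2!*0! = 12
prefactor² = (2J+1)*Δ*N² = 3
  k=1: −1/(1!*0!*0!*2!*0!*0!) = -1/2
Σ = -1/2  ⇒  CG² = 3*(-1/2)² = 3/4
CG = −√(3/4) = -0.866025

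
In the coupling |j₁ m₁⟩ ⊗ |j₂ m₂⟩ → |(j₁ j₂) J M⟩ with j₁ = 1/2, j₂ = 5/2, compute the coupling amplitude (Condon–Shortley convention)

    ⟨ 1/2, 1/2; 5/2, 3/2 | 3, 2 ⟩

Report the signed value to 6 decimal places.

+√(5/6) ≈ +0.912871

j₁+j₂−J=0  J+j₁−j₂=1  J−j₁+j₂=5  j₁+j₂+J+1=7
(j₁±m₁, j₂±m₂, J±M) = (1,0,4,1,5,1)
P² = 480
sum k=0..0:
  [0] +1/24 = 1/24
S = 1/24
C² = P²·S² = 5/6 ; C = +0.912871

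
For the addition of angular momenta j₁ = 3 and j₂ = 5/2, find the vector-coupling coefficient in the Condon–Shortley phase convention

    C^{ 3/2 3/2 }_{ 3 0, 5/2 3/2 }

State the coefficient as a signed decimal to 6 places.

√[4·4!2!1!/8! · 3!3!4!1!3!0!] = √(864/35)
  +(−1)^3/∏(3,1,0,1,2,0)! = -1/12  (running -1/12)
⟨..|..⟩ = √(864/35)·(-1/12) = -0.414039

-0.414039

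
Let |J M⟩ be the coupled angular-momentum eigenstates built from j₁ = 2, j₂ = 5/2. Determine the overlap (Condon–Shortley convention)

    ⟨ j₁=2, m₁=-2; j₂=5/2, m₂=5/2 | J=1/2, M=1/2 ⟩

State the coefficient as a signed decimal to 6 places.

√[2·4!0!1!/6! · 0!4!5!0!1!0!] = √(192)
  +(−1)^4/∏(4,0,0,1,0,0)! = 1/24  (running 1/24)
⟨..|..⟩ = √(192)·(1/24) = +0.577350

+0.577350  (= +√(1/3))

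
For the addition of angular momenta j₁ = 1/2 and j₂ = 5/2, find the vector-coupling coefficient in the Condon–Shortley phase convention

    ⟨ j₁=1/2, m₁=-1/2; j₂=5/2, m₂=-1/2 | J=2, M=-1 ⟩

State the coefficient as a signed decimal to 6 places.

−√(1/3) ≈ -0.577350

√[5·1!0!4!/6! · 0!1!2!3!1!3!] = √(12)
  +(−1)^1/∏(1,0,0,1,0,3)! = -1/6  (running -1/6)
⟨..|..⟩ = √(12)·(-1/6) = -0.577350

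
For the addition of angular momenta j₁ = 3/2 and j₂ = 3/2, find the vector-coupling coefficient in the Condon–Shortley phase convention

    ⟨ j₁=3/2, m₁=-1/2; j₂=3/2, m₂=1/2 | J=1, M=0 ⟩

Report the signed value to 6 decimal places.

√[3·2!1!1!/5! · 1!2!2!1!1!1!] = √(1/5)
  +(−1)^1/∏(1,1,1,1,0,0)! = -1  (running -1)
  +(−1)^2/∏(2,0,0,0,1,1)! = 1/2  (running -1/2)
⟨..|..⟩ = √(1/5)·(-1/2) = -0.223607

-0.223607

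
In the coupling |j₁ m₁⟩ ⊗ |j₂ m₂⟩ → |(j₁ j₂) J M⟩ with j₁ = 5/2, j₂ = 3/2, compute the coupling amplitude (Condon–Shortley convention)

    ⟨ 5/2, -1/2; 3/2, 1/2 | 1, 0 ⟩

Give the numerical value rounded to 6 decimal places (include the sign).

+√(3/10) = +0.547723

j₁+j₂−J=3  J+j₁−j₂=2  J−j₁+j₂=0  j₁+j₂+J+1=6
(j₁±m₁, j₂±m₂, J±M) = (2,3,2,1,1,1)
P² = 6/5
sum k=2..2:
  [2] +1/2 = 1/2
S = 1/2
C² = P²·S² = 3/10 ; C = +0.547723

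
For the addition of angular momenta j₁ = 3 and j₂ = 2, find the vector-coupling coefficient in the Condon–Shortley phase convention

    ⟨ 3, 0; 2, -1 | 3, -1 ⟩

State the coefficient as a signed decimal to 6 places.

−√(1/30) ≈ -0.182574

triangle: 2!*4!*2!/9! = 96/362880
(j±m)!: 3!*3!*1!*3!*2!*4! = 10368
prefactor² = (2J+1)*Δ*N² = 96/5
  k=0: +1/(0!*2!*3!*1!*1!*1!) = 1/12
  k=1: −1/(1!*1!*2!*0!*2!*2!) = -1/8
Σ = -1/24  ⇒  CG² = 96/5*(-1/24)² = 1/30
CG = −√(1/30) = -0.182574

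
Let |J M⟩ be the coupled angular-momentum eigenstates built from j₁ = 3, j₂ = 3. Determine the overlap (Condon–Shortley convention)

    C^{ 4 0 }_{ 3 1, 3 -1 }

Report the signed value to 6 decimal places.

+0.080582

√[9·2!4!4!/11! · 4!2!2!4!4!4!] = √(663552/1925)
  +(−1)^0/∏(0,2,2,2,2,2)! = 1/32  (running 1/32)
  +(−1)^1/∏(1,1,1,1,3,3)! = -1/36  (running 1/288)
  +(−1)^2/∏(2,0,0,0,4,4)! = 1/1152  (running 5/1152)
⟨..|..⟩ = √(663552/1925)·(5/1152) = +0.080582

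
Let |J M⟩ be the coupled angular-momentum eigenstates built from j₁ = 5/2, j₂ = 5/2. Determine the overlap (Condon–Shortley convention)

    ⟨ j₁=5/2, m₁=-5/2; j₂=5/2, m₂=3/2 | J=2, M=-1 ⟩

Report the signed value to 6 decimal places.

√[5·3!2!2!/8! · 0!5!4!1!1!3!] = √(360/7)
  +(−1)^3/∏(3,0,2,1,0,1)! = -1/12  (running -1/12)
⟨..|..⟩ = √(360/7)·(-1/12) = -0.597614

−√(5/14) = -0.597614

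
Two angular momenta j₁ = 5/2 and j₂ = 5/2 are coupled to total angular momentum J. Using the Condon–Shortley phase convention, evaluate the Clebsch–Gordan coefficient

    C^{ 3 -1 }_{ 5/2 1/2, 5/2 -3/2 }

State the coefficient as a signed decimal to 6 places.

j₁+j₂−J=2  J+j₁−j₂=3  J−j₁+j₂=3  j₁+j₂+J+1=9
(j₁±m₁, j₂±m₂, J±M) = (3,2,1,4,2,4)
P² = 96/5
sum k=0..1:
  [0] +1/8 = 1/8
  [1] −1/12 = -1/12
S = 1/24
C² = P²·S² = 1/30 ; C = +0.182574

+0.182574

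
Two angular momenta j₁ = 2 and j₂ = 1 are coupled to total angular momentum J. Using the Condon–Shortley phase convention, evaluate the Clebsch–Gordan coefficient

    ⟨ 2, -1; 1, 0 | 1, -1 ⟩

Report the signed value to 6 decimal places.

j₁+j₂−J=2  J+j₁−j₂=2  J−j₁+j₂=0  j₁+j₂+J+1=5
(j₁±m₁, j₂±m₂, J±M) = (1,3,1,1,0,2)
P² = 6/5
sum k=1..1:
  [1] −1/2 = -1/2
S = -1/2
C² = P²·S² = 3/10 ; C = -0.547723

−√(3/10) ≈ -0.547723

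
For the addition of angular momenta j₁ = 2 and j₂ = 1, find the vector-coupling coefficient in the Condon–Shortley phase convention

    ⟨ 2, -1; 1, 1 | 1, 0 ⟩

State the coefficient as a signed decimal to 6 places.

triangle: 2!·2!·0!/5! = 4/120
(j±m)!: 1!·3!·2!·0!·1!·1! = 12
prefactor² = (2J+1)·Δ·N² = 6/5
  k=2: +1/(2!·0!·1!·0!·1!·0!) = 1/2
Σ = 1/2  ⇒  CG² = 6/5·1/2² = 3/10
CG = +√(3/10) = +0.547723

+0.547723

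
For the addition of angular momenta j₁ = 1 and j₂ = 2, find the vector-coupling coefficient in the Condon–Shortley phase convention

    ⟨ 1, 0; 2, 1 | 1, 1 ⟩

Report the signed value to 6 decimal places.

-0.547723  (= −√(3/10))

j₁+j₂−J=2  J+j₁−j₂=0  J−j₁+j₂=2  j₁+j₂+J+1=5
(j₁±m₁, j₂±m₂, J±M) = (1,1,3,1,2,0)
P² = 6/5
sum k=1..1:
  [1] −1/2 = -1/2
S = -1/2
C² = P²·S² = 3/10 ; C = -0.547723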